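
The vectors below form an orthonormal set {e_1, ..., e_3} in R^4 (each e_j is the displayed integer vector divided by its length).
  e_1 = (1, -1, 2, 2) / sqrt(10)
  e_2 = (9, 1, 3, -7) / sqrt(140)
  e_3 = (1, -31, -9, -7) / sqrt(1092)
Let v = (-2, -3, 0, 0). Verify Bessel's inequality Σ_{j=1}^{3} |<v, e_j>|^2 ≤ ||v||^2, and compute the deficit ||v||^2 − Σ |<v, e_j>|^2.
Σ |<v, e_j>|^2 = 65/6; ||v||^2 = 13; deficit = 13/6

Write each e_j = u_j / sqrt(<u_j, u_j>) where u_j is the displayed integer vector. Then <v, e_j> = <v, u_j> / sqrt(<u_j, u_j>), so |<v, e_j>|^2 = <v, u_j>^2 / <u_j, u_j>.
Coefficients: <v, e_1> = 1/sqrt(10), <v, e_2> = -21/sqrt(140), <v, e_3> = 91/sqrt(1092).
Square and sum: Σ |<v, e_j>|^2 = 65/6.
Compute ||v||^2 = v·v = 13.
Deficit = 13 − 65/6 = 13/6 ≥ 0, confirming Bessel's inequality. (The deficit equals ||v − Σ <v,e_j> e_j||^2, the squared distance from v to span{e_j}.)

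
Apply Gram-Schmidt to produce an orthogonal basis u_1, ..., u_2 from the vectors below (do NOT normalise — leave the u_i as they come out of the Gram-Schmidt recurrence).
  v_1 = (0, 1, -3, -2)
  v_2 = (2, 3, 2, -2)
Orthogonal basis:
  u_1 = (0, 1, -3, -2)
  u_2 = (2, 41/14, 31/14, -13/7)

Apply the Gram-Schmidt recurrence
  u_1 = v_1
  u_i = v_i − Σ_{j<i} ((v_i · u_j) / (u_j · u_j)) · u_j.

Step by step this gives:
  u_1 = (0, 1, -3, -2)
  u_2 = (2, 41/14, 31/14, -13/7)

Orthogonality check:
  u_2 · u_1 = 0 (should be 0)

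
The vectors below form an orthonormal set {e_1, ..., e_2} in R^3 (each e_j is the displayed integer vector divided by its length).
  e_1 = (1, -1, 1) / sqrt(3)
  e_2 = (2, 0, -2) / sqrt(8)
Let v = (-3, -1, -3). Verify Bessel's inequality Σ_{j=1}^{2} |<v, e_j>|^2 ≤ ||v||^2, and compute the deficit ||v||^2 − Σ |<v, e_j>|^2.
Σ |<v, e_j>|^2 = 25/3; ||v||^2 = 19; deficit = 32/3

Write each e_j = u_j / sqrt(<u_j, u_j>) where u_j is the displayed integer vector. Then <v, e_j> = <v, u_j> / sqrt(<u_j, u_j>), so |<v, e_j>|^2 = <v, u_j>^2 / <u_j, u_j>.
Coefficients: <v, e_1> = -5/sqrt(3), <v, e_2> = 0/sqrt(8).
Square and sum: Σ |<v, e_j>|^2 = 25/3.
Compute ||v||^2 = v·v = 19.
Deficit = 19 − 25/3 = 32/3 ≥ 0, confirming Bessel's inequality. (The deficit equals ||v − Σ <v,e_j> e_j||^2, the squared distance from v to span{e_j}.)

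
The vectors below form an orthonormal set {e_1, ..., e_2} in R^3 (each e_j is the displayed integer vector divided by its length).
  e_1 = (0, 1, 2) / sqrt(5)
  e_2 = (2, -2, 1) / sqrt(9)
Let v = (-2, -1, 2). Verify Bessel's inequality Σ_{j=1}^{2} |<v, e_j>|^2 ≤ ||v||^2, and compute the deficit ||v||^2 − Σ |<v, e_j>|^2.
Σ |<v, e_j>|^2 = 9/5; ||v||^2 = 9; deficit = 36/5

Write each e_j = u_j / sqrt(<u_j, u_j>) where u_j is the displayed integer vector. Then <v, e_j> = <v, u_j> / sqrt(<u_j, u_j>), so |<v, e_j>|^2 = <v, u_j>^2 / <u_j, u_j>.
Coefficients: <v, e_1> = 3/sqrt(5), <v, e_2> = 0/sqrt(9).
Square and sum: Σ |<v, e_j>|^2 = 9/5.
Compute ||v||^2 = v·v = 9.
Deficit = 9 − 9/5 = 36/5 ≥ 0, confirming Bessel's inequality. (The deficit equals ||v − Σ <v,e_j> e_j||^2, the squared distance from v to span{e_j}.)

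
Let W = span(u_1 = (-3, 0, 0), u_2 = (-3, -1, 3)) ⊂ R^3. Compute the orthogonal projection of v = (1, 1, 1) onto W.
proj_W(v) = (1, -1/5, 3/5)

Set up U = [u_1 | ... | u_2] ∈ R^(3×2). The projector onto W = col(U) is P = U (U^T U)^(-1) U^T.
Compute U^T U =
  [9, 9]
  [9, 19],
and U^T v = (-3, -1).
Solve U^T U · c = U^T v for the coefficients: c = (-8/15, 1/5). The projection is proj_W(v) = U c.
Check: (v - proj_W(v)) · u_1 = 0  (should be 0).
Check: (v - proj_W(v)) · u_2 = 0  (should be 0).
Result: proj_W(v) = (1, -1/5, 3/5).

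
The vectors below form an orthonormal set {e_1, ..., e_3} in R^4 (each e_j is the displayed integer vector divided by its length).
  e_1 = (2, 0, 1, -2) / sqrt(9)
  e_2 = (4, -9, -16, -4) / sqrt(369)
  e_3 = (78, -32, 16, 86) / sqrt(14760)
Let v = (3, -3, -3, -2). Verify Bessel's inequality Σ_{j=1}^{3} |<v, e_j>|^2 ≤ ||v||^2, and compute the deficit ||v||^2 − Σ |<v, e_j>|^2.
Σ |<v, e_j>|^2 = 553/18; ||v||^2 = 31; deficit = 5/18

Write each e_j = u_j / sqrt(<u_j, u_j>) where u_j is the displayed integer vector. Then <v, e_j> = <v, u_j> / sqrt(<u_j, u_j>), so |<v, e_j>|^2 = <v, u_j>^2 / <u_j, u_j>.
Coefficients: <v, e_1> = 7/sqrt(9), <v, e_2> = 95/sqrt(369), <v, e_3> = 110/sqrt(14760).
Square and sum: Σ |<v, e_j>|^2 = 553/18.
Compute ||v||^2 = v·v = 31.
Deficit = 31 − 553/18 = 5/18 ≥ 0, confirming Bessel's inequality. (The deficit equals ||v − Σ <v,e_j> e_j||^2, the squared distance from v to span{e_j}.)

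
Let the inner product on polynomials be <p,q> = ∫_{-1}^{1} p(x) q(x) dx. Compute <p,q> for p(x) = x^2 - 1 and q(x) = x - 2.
<p,q> = 8/3

Expand the product: p(x)·q(x) = x^3 - 2*x^2 - x + 2.
∫_{-1}^{1} of each monomial x^k gives [2/(k+1) if k even, 0 if k odd]. Integrating term-by-term (or equivalently evaluating the antiderivative F(x) = x^4/4 - 2*x^3/3 - x^2/2 + 2*x at the endpoints):
  F(1) − F(−1) = 13/12 − (-19/12) = 8/3.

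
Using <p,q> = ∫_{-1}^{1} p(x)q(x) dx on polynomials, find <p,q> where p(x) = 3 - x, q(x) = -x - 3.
<p,q> = -52/3

Expand the product: p(x)·q(x) = x^2 - 9.
∫_{-1}^{1} of each monomial x^k gives [2/(k+1) if k even, 0 if k odd]. Integrating term-by-term (or equivalently evaluating the antiderivative F(x) = x^3/3 - 9*x at the endpoints):
  F(1) − F(−1) = -26/3 − (26/3) = -52/3.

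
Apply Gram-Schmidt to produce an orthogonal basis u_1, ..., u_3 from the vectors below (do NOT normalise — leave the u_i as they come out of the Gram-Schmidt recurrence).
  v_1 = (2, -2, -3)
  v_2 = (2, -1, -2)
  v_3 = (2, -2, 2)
Orthogonal basis:
  u_1 = (2, -2, -3)
  u_2 = (10/17, 7/17, 2/17)
  u_3 = (10/9, -20/9, 20/9)

Apply the Gram-Schmidt recurrence
  u_1 = v_1
  u_i = v_i − Σ_{j<i} ((v_i · u_j) / (u_j · u_j)) · u_j.

Step by step this gives:
  u_1 = (2, -2, -3)
  u_2 = (10/17, 7/17, 2/17)
  u_3 = (10/9, -20/9, 20/9)

Orthogonality check:
  u_2 · u_1 = 0 (should be 0)
  u_3 · u_1 = 0 (should be 0)
  u_3 · u_2 = 0 (should be 0)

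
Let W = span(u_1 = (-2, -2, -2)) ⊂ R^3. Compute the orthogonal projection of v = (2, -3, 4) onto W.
proj_W(v) = (1, 1, 1)

Set up U = [u_1 | ... | u_1] ∈ R^(3×1). The projector onto W = col(U) is P = U (U^T U)^(-1) U^T.
Compute U^T U =
  [12],
and U^T v = (-6).
Solve U^T U · c = U^T v for the coefficients: c = (-1/2). The projection is proj_W(v) = U c.
Check: (v - proj_W(v)) · u_1 = 0  (should be 0).
Result: proj_W(v) = (1, 1, 1).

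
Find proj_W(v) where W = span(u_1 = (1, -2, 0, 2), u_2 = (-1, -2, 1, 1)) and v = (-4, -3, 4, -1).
proj_W(v) = (-91/19, -52/19, 117/38, -13/38)

Set up U = [u_1 | ... | u_2] ∈ R^(4×2). The projector onto W = col(U) is P = U (U^T U)^(-1) U^T.
Compute U^T U =
  [9, 5]
  [5, 7],
and U^T v = (0, 13).
Solve U^T U · c = U^T v for the coefficients: c = (-65/38, 117/38). The projection is proj_W(v) = U c.
Check: (v - proj_W(v)) · u_1 = 0  (should be 0).
Check: (v - proj_W(v)) · u_2 = 0  (should be 0).
Result: proj_W(v) = (-91/19, -52/19, 117/38, -13/38).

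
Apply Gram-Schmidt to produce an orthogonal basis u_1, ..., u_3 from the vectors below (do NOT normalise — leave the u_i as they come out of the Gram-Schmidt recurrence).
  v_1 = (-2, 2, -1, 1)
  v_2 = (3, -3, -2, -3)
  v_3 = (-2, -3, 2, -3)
Orthogonal basis:
  u_1 = (-2, 2, -1, 1)
  u_2 = (2/5, -2/5, -33/10, -17/10)
  u_3 = (-475/141, -230/141, 49/47, -343/141)

Apply the Gram-Schmidt recurrence
  u_1 = v_1
  u_i = v_i − Σ_{j<i} ((v_i · u_j) / (u_j · u_j)) · u_j.

Step by step this gives:
  u_1 = (-2, 2, -1, 1)
  u_2 = (2/5, -2/5, -33/10, -17/10)
  u_3 = (-475/141, -230/141, 49/47, -343/141)

Orthogonality check:
  u_2 · u_1 = 0 (should be 0)
  u_3 · u_1 = 0 (should be 0)
  u_3 · u_2 = 0 (should be 0)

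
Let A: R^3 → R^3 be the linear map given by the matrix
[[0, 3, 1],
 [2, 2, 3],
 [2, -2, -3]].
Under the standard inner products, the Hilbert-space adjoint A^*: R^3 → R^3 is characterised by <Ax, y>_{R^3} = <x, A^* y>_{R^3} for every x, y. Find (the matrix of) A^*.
A^* = A^T =
[[0, 2, 2],
 [3, 2, -2],
 [1, 3, -3]]

For real matrices with standard dot products, the defining identity <Ax, y> = <x, A^* y> gives (Ax)^T y = x^T (A^*) y, i.e. x^T A^T y = x^T (A^*) y. Since this holds for all x, y, we must have A^* = A^T. Therefore
A^* =
[[0, 2, 2],
 [3, 2, -2],
 [1, 3, -3]].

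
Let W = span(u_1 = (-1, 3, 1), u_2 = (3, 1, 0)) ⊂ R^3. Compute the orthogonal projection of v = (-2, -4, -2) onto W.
proj_W(v) = (-21/11, -47/11, -12/11)

Set up U = [u_1 | ... | u_2] ∈ R^(3×2). The projector onto W = col(U) is P = U (U^T U)^(-1) U^T.
Compute U^T U =
  [11, 0]
  [0, 10],
and U^T v = (-12, -10).
Solve U^T U · c = U^T v for the coefficients: c = (-12/11, -1). The projection is proj_W(v) = U c.
Check: (v - proj_W(v)) · u_1 = 0  (should be 0).
Check: (v - proj_W(v)) · u_2 = 0  (should be 0).
Result: proj_W(v) = (-21/11, -47/11, -12/11).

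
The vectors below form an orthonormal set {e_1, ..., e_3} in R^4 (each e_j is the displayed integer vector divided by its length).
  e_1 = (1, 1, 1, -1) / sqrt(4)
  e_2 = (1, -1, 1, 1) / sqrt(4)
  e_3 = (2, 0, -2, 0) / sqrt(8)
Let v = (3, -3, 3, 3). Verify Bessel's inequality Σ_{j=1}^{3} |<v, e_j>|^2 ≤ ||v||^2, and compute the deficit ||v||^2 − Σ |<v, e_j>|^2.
Σ |<v, e_j>|^2 = 36; ||v||^2 = 36; deficit = 0

Write each e_j = u_j / sqrt(<u_j, u_j>) where u_j is the displayed integer vector. Then <v, e_j> = <v, u_j> / sqrt(<u_j, u_j>), so |<v, e_j>|^2 = <v, u_j>^2 / <u_j, u_j>.
Coefficients: <v, e_1> = 0/sqrt(4), <v, e_2> = 12/sqrt(4), <v, e_3> = 0/sqrt(8).
Square and sum: Σ |<v, e_j>|^2 = 36.
Compute ||v||^2 = v·v = 36.
Deficit = 36 − 36 = 0 ≥ 0, confirming Bessel's inequality. (The deficit equals ||v − Σ <v,e_j> e_j||^2, the squared distance from v to span{e_j}.)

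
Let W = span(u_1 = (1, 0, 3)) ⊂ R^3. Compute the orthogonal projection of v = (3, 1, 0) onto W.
proj_W(v) = (3/10, 0, 9/10)

Set up U = [u_1 | ... | u_1] ∈ R^(3×1). The projector onto W = col(U) is P = U (U^T U)^(-1) U^T.
Compute U^T U =
  [10],
and U^T v = (3).
Solve U^T U · c = U^T v for the coefficients: c = (3/10). The projection is proj_W(v) = U c.
Check: (v - proj_W(v)) · u_1 = 0  (should be 0).
Result: proj_W(v) = (3/10, 0, 9/10).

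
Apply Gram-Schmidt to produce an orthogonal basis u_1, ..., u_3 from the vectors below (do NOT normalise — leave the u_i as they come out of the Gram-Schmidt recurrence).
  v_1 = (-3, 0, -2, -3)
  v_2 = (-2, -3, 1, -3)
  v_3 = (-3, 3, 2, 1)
Orthogonal basis:
  u_1 = (-3, 0, -2, -3)
  u_2 = (-5/22, -3, 24/11, -27/22)
  u_3 = (-945/337, 669/337, 984/337, 289/337)

Apply the Gram-Schmidt recurrence
  u_1 = v_1
  u_i = v_i − Σ_{j<i} ((v_i · u_j) / (u_j · u_j)) · u_j.

Step by step this gives:
  u_1 = (-3, 0, -2, -3)
  u_2 = (-5/22, -3, 24/11, -27/22)
  u_3 = (-945/337, 669/337, 984/337, 289/337)

Orthogonality check:
  u_2 · u_1 = 0 (should be 0)
  u_3 · u_1 = 0 (should be 0)
  u_3 · u_2 = 0 (should be 0)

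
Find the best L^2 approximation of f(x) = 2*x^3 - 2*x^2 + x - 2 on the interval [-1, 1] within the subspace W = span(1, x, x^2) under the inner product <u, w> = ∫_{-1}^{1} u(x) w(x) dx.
g(x) = -2*x^2 + 11*x/5 - 2

The best approximation g ∈ W is the orthogonal projection of f onto W. Writing g = a_0 + a_1 x + a_2 x^2, the coefficients solve the normal equations G · a = b where
  G_{ij} = <φ_i, φ_j> and b_i = <f, φ_i>, with φ_0 = 1, φ_1 = x, φ_2 = x^2.
G =
  [2, 0, 2/3]
  [0, 2/3, 0]
  [2/3, 0, 2/5],
b = (-16/3, 22/15, -32/15).
Solving gives a_0 = -2, a_1 = 11/5, a_2 = -2, so
  g(x) = -2*x^2 + 11*x/5 - 2.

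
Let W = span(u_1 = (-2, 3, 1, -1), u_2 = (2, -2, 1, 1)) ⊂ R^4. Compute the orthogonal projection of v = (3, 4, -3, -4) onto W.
proj_W(v) = (-9/5, 7/5, -17/10, -9/10)

Set up U = [u_1 | ... | u_2] ∈ R^(4×2). The projector onto W = col(U) is P = U (U^T U)^(-1) U^T.
Compute U^T U =
  [15, -10]
  [-10, 10],
and U^T v = (7, -9).
Solve U^T U · c = U^T v for the coefficients: c = (-2/5, -13/10). The projection is proj_W(v) = U c.
Check: (v - proj_W(v)) · u_1 = 0  (should be 0).
Check: (v - proj_W(v)) · u_2 = 0  (should be 0).
Result: proj_W(v) = (-9/5, 7/5, -17/10, -9/10).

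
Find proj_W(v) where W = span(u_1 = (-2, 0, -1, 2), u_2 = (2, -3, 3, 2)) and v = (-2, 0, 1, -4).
proj_W(v) = (122/225, 32/25, -131/225, -506/225)

Set up U = [u_1 | ... | u_2] ∈ R^(4×2). The projector onto W = col(U) is P = U (U^T U)^(-1) U^T.
Compute U^T U =
  [9, -3]
  [-3, 26],
and U^T v = (-5, -9).
Solve U^T U · c = U^T v for the coefficients: c = (-157/225, -32/75). The projection is proj_W(v) = U c.
Check: (v - proj_W(v)) · u_1 = 0  (should be 0).
Check: (v - proj_W(v)) · u_2 = 0  (should be 0).
Result: proj_W(v) = (122/225, 32/25, -131/225, -506/225).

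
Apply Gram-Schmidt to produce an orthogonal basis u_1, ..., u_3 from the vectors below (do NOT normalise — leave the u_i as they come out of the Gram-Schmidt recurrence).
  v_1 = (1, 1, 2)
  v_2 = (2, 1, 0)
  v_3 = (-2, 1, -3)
Orthogonal basis:
  u_1 = (1, 1, 2)
  u_2 = (3/2, 1/2, -1)
  u_3 = (-22/21, 44/21, -11/21)

Apply the Gram-Schmidt recurrence
  u_1 = v_1
  u_i = v_i − Σ_{j<i} ((v_i · u_j) / (u_j · u_j)) · u_j.

Step by step this gives:
  u_1 = (1, 1, 2)
  u_2 = (3/2, 1/2, -1)
  u_3 = (-22/21, 44/21, -11/21)

Orthogonality check:
  u_2 · u_1 = 0 (should be 0)
  u_3 · u_1 = 0 (should be 0)
  u_3 · u_2 = 0 (should be 0)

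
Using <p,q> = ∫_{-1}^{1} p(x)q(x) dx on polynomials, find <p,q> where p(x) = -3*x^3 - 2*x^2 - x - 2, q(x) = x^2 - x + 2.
<p,q> = -164/15

Expand the product: p(x)·q(x) = -3*x^5 + x^4 - 5*x^3 - 5*x^2 - 4.
∫_{-1}^{1} of each monomial x^k gives [2/(k+1) if k even, 0 if k odd]. Integrating term-by-term (or equivalently evaluating the antiderivative F(x) = -x^6/2 + x^5/5 - 5*x^4/4 - 5*x^3/3 - 4*x at the endpoints):
  F(1) − F(−1) = -433/60 − (223/60) = -164/15.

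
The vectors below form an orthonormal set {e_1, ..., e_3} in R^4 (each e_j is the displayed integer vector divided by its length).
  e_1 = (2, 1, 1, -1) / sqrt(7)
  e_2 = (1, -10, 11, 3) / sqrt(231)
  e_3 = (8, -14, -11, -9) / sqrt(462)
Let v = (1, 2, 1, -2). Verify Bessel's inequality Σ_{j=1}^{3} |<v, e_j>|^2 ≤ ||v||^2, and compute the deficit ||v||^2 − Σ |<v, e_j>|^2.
Σ |<v, e_j>|^2 = 115/14; ||v||^2 = 10; deficit = 25/14

Write each e_j = u_j / sqrt(<u_j, u_j>) where u_j is the displayed integer vector. Then <v, e_j> = <v, u_j> / sqrt(<u_j, u_j>), so |<v, e_j>|^2 = <v, u_j>^2 / <u_j, u_j>.
Coefficients: <v, e_1> = 7/sqrt(7), <v, e_2> = -14/sqrt(231), <v, e_3> = -13/sqrt(462).
Square and sum: Σ |<v, e_j>|^2 = 115/14.
Compute ||v||^2 = v·v = 10.
Deficit = 10 − 115/14 = 25/14 ≥ 0, confirming Bessel's inequality. (The deficit equals ||v − Σ <v,e_j> e_j||^2, the squared distance from v to span{e_j}.)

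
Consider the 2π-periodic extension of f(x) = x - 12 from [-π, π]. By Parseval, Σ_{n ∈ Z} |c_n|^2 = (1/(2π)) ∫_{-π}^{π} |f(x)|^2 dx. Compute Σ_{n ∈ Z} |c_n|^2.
Σ |c_n|^2 = π^2/3 + 144

Expand and integrate term by term over [-π, π]:
  ∫ (x)^2 dx = 1·(2π^3/3); ∫ 2·1·(-12)·x dx = 0 (odd integrand); ∫ (-12)^2 dx = 144·2π.
So (1/(2π)) ∫_{-π}^{π} (x - 12)^2 dx = 1π^2/3 + 144 = π^2/3 + 144.
Parseval ⇒ Σ |c_n|^2 = π^2/3 + 144.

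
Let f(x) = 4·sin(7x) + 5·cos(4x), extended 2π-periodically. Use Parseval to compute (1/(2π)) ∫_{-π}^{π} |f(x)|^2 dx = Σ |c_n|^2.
Σ |c_n|^2 = 41/2

Expand |f|^2 and use orthogonality of {sin(nx), cos(mx)} on [-π, π]:
  ∫_{-π}^{π} sin(nx)^2 dx = π, ∫ cos(mx)^2 dx = π, and cross terms integrate to 0.
So ∫_{-π}^{π} f(x)^2 dx = 4^2 · π + 5^2 · π = (16 + 25)π.
Divide by 2π: (16 + 25)/2 = 41/2.
By Parseval, this equals Σ |c_n|^2.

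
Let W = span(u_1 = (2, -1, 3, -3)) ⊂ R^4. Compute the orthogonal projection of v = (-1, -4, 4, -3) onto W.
proj_W(v) = (2, -1, 3, -3)

Set up U = [u_1 | ... | u_1] ∈ R^(4×1). The projector onto W = col(U) is P = U (U^T U)^(-1) U^T.
Compute U^T U =
  [23],
and U^T v = (23).
Solve U^T U · c = U^T v for the coefficients: c = (1). The projection is proj_W(v) = U c.
Check: (v - proj_W(v)) · u_1 = 0  (should be 0).
Result: proj_W(v) = (2, -1, 3, -3).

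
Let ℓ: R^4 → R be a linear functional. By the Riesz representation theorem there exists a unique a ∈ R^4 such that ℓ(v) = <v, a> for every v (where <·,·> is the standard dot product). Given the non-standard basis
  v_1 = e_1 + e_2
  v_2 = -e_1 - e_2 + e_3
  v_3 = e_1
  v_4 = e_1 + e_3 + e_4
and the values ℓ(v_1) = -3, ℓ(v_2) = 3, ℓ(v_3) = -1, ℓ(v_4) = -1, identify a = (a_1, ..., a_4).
a = (-1, -2, 0, 0)

Write a = (a_1, ..., a_4) in the standard basis. For each basis vector v_i, ℓ(v_i) = <v_i, a> is a linear equation in the a_j's. Collect the n equations into a matrix system V a = ℓ, where row i of V is v_i (expressed in the standard basis). Since V is invertible (lower-triangular with 1s on the diagonal, up to permutation), solve by back-substitution:
  V =
[[1, 1, 0, 0],
 [-1, -1, 1, 0],
 [1, 0, 0, 0],
 [1, 0, 1, 1]]
  V a = (-3, 3, -1, -1)
Solving gives a = (-1, -2, 0, 0).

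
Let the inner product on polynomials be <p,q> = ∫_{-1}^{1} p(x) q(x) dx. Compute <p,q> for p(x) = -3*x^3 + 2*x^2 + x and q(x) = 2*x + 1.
<p,q> = 4/15

Expand the product: p(x)·q(x) = -6*x^4 + x^3 + 4*x^2 + x.
∫_{-1}^{1} of each monomial x^k gives [2/(k+1) if k even, 0 if k odd]. Integrating term-by-term (or equivalently evaluating the antiderivative F(x) = -6*x^5/5 + x^4/4 + 4*x^3/3 + x^2/2 at the endpoints):
  F(1) − F(−1) = 53/60 − (37/60) = 4/15.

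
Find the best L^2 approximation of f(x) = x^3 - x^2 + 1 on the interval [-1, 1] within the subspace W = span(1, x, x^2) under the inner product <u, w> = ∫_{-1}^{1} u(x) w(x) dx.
g(x) = -x^2 + 3*x/5 + 1

The best approximation g ∈ W is the orthogonal projection of f onto W. Writing g = a_0 + a_1 x + a_2 x^2, the coefficients solve the normal equations G · a = b where
  G_{ij} = <φ_i, φ_j> and b_i = <f, φ_i>, with φ_0 = 1, φ_1 = x, φ_2 = x^2.
G =
  [2, 0, 2/3]
  [0, 2/3, 0]
  [2/3, 0, 2/5],
b = (4/3, 2/5, 4/15).
Solving gives a_0 = 1, a_1 = 3/5, a_2 = -1, so
  g(x) = -x^2 + 3*x/5 + 1.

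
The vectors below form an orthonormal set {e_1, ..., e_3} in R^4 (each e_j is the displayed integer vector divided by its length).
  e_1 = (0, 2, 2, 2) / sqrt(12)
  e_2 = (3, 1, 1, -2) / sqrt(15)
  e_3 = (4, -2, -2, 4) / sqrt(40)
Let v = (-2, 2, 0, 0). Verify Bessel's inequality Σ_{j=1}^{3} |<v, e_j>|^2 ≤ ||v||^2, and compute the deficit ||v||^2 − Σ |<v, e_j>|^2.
Σ |<v, e_j>|^2 = 6; ||v||^2 = 8; deficit = 2

Write each e_j = u_j / sqrt(<u_j, u_j>) where u_j is the displayed integer vector. Then <v, e_j> = <v, u_j> / sqrt(<u_j, u_j>), so |<v, e_j>|^2 = <v, u_j>^2 / <u_j, u_j>.
Coefficients: <v, e_1> = 4/sqrt(12), <v, e_2> = -4/sqrt(15), <v, e_3> = -12/sqrt(40).
Square and sum: Σ |<v, e_j>|^2 = 6.
Compute ||v||^2 = v·v = 8.
Deficit = 8 − 6 = 2 ≥ 0, confirming Bessel's inequality. (The deficit equals ||v − Σ <v,e_j> e_j||^2, the squared distance from v to span{e_j}.)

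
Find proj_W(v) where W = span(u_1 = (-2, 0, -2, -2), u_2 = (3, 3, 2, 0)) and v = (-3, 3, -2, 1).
proj_W(v) = (-44/41, 24/41, -52/41, -68/41)

Set up U = [u_1 | ... | u_2] ∈ R^(4×2). The projector onto W = col(U) is P = U (U^T U)^(-1) U^T.
Compute U^T U =
  [12, -10]
  [-10, 22],
and U^T v = (8, -4).
Solve U^T U · c = U^T v for the coefficients: c = (34/41, 8/41). The projection is proj_W(v) = U c.
Check: (v - proj_W(v)) · u_1 = 0  (should be 0).
Check: (v - proj_W(v)) · u_2 = 0  (should be 0).
Result: proj_W(v) = (-44/41, 24/41, -52/41, -68/41).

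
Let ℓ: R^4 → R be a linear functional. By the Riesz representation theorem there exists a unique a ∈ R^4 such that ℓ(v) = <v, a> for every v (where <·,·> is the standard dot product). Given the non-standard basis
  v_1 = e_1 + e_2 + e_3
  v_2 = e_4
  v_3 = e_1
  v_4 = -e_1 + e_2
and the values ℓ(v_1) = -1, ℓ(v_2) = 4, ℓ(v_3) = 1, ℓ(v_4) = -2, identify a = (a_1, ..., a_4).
a = (1, -1, -1, 4)

Write a = (a_1, ..., a_4) in the standard basis. For each basis vector v_i, ℓ(v_i) = <v_i, a> is a linear equation in the a_j's. Collect the n equations into a matrix system V a = ℓ, where row i of V is v_i (expressed in the standard basis). Since V is invertible (lower-triangular with 1s on the diagonal, up to permutation), solve by back-substitution:
  V =
[[1, 1, 1, 0],
 [0, 0, 0, 1],
 [1, 0, 0, 0],
 [-1, 1, 0, 0]]
  V a = (-1, 4, 1, -2)
Solving gives a = (1, -1, -1, 4).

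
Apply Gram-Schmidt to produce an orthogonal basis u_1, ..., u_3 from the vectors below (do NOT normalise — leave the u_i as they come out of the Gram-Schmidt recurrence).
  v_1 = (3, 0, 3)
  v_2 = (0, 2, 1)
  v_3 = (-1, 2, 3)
Orthogonal basis:
  u_1 = (3, 0, 3)
  u_2 = (-1/2, 2, 1/2)
  u_3 = (-4/3, -2/3, 4/3)

Apply the Gram-Schmidt recurrence
  u_1 = v_1
  u_i = v_i − Σ_{j<i} ((v_i · u_j) / (u_j · u_j)) · u_j.

Step by step this gives:
  u_1 = (3, 0, 3)
  u_2 = (-1/2, 2, 1/2)
  u_3 = (-4/3, -2/3, 4/3)

Orthogonality check:
  u_2 · u_1 = 0 (should be 0)
  u_3 · u_1 = 0 (should be 0)
  u_3 · u_2 = 0 (should be 0)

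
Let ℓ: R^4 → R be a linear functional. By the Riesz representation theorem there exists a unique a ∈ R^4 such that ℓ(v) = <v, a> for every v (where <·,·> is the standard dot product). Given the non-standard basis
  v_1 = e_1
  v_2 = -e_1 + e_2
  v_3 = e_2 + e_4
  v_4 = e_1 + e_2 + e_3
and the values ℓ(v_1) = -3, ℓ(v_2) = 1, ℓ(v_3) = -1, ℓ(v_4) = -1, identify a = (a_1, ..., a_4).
a = (-3, -2, 4, 1)

Write a = (a_1, ..., a_4) in the standard basis. For each basis vector v_i, ℓ(v_i) = <v_i, a> is a linear equation in the a_j's. Collect the n equations into a matrix system V a = ℓ, where row i of V is v_i (expressed in the standard basis). Since V is invertible (lower-triangular with 1s on the diagonal, up to permutation), solve by back-substitution:
  V =
[[1, 0, 0, 0],
 [-1, 1, 0, 0],
 [0, 1, 0, 1],
 [1, 1, 1, 0]]
  V a = (-3, 1, -1, -1)
Solving gives a = (-3, -2, 4, 1).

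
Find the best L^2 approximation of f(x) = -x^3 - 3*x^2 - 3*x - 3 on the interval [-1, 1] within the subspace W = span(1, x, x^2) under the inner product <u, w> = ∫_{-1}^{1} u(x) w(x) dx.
g(x) = -3*x^2 - 18*x/5 - 3

The best approximation g ∈ W is the orthogonal projection of f onto W. Writing g = a_0 + a_1 x + a_2 x^2, the coefficients solve the normal equations G · a = b where
  G_{ij} = <φ_i, φ_j> and b_i = <f, φ_i>, with φ_0 = 1, φ_1 = x, φ_2 = x^2.
G =
  [2, 0, 2/3]
  [0, 2/3, 0]
  [2/3, 0, 2/5],
b = (-8, -12/5, -16/5).
Solving gives a_0 = -3, a_1 = -18/5, a_2 = -3, so
  g(x) = -3*x^2 - 18*x/5 - 3.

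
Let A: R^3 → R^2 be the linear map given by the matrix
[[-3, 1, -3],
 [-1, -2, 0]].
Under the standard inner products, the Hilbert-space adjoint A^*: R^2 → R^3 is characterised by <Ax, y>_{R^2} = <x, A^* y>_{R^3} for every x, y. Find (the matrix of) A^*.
A^* = A^T =
[[-3, -1],
 [1, -2],
 [-3, 0]]

For real matrices with standard dot products, the defining identity <Ax, y> = <x, A^* y> gives (Ax)^T y = x^T (A^*) y, i.e. x^T A^T y = x^T (A^*) y. Since this holds for all x, y, we must have A^* = A^T. Therefore
A^* =
[[-3, -1],
 [1, -2],
 [-3, 0]].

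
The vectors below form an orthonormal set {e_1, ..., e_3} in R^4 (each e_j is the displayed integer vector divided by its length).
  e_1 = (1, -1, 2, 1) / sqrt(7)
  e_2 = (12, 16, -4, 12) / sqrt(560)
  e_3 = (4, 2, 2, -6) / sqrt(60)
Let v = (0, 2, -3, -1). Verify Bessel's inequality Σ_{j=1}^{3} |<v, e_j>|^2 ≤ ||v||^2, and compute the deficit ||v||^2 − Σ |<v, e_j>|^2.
Σ |<v, e_j>|^2 = 41/3; ||v||^2 = 14; deficit = 1/3

Write each e_j = u_j / sqrt(<u_j, u_j>) where u_j is the displayed integer vector. Then <v, e_j> = <v, u_j> / sqrt(<u_j, u_j>), so |<v, e_j>|^2 = <v, u_j>^2 / <u_j, u_j>.
Coefficients: <v, e_1> = -9/sqrt(7), <v, e_2> = 32/sqrt(560), <v, e_3> = 4/sqrt(60).
Square and sum: Σ |<v, e_j>|^2 = 41/3.
Compute ||v||^2 = v·v = 14.
Deficit = 14 − 41/3 = 1/3 ≥ 0, confirming Bessel's inequality. (The deficit equals ||v − Σ <v,e_j> e_j||^2, the squared distance from v to span{e_j}.)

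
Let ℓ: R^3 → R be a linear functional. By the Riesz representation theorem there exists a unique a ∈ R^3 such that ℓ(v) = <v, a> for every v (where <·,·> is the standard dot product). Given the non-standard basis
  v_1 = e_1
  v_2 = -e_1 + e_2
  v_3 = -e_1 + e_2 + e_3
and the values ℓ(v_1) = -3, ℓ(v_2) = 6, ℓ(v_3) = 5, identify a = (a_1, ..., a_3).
a = (-3, 3, -1)

Write a = (a_1, ..., a_3) in the standard basis. For each basis vector v_i, ℓ(v_i) = <v_i, a> is a linear equation in the a_j's. Collect the n equations into a matrix system V a = ℓ, where row i of V is v_i (expressed in the standard basis). Since V is invertible (lower-triangular with 1s on the diagonal, up to permutation), solve by back-substitution:
  V =
[[1, 0, 0],
 [-1, 1, 0],
 [-1, 1, 1]]
  V a = (-3, 6, 5)
Solving gives a = (-3, 3, -1).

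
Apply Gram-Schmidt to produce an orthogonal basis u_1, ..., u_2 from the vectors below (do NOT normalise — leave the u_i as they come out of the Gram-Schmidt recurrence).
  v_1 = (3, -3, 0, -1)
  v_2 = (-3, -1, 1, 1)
Orthogonal basis:
  u_1 = (3, -3, 0, -1)
  u_2 = (-36/19, -40/19, 1, 12/19)

Apply the Gram-Schmidt recurrence
  u_1 = v_1
  u_i = v_i − Σ_{j<i} ((v_i · u_j) / (u_j · u_j)) · u_j.

Step by step this gives:
  u_1 = (3, -3, 0, -1)
  u_2 = (-36/19, -40/19, 1, 12/19)

Orthogonality check:
  u_2 · u_1 = 0 (should be 0)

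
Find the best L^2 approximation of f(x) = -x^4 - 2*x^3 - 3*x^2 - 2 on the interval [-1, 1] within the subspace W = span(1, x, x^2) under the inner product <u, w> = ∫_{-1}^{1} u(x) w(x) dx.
g(x) = -27*x^2/7 - 6*x/5 - 67/35

The best approximation g ∈ W is the orthogonal projection of f onto W. Writing g = a_0 + a_1 x + a_2 x^2, the coefficients solve the normal equations G · a = b where
  G_{ij} = <φ_i, φ_j> and b_i = <f, φ_i>, with φ_0 = 1, φ_1 = x, φ_2 = x^2.
G =
  [2, 0, 2/3]
  [0, 2/3, 0]
  [2/3, 0, 2/5],
b = (-32/5, -4/5, -296/105).
Solving gives a_0 = -67/35, a_1 = -6/5, a_2 = -27/7, so
  g(x) = -27*x^2/7 - 6*x/5 - 67/35.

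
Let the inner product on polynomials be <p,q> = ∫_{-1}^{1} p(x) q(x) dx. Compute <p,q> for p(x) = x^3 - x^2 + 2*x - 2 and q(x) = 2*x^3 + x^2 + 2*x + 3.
<p,q> = -212/21

Expand the product: p(x)·q(x) = 2*x^6 - x^5 + 5*x^4 - x^3 - x^2 + 2*x - 6.
∫_{-1}^{1} of each monomial x^k gives [2/(k+1) if k even, 0 if k odd]. Integrating term-by-term (or equivalently evaluating the antiderivative F(x) = 2*x^7/7 - x^6/6 + x^5 - x^4/4 - x^3/3 + x^2 - 6*x at the endpoints):
  F(1) − F(−1) = -125/28 − (473/84) = -212/21.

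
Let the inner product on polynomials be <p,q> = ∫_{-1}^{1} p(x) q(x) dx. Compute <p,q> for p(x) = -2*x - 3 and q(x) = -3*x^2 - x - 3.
<p,q> = 76/3

Expand the product: p(x)·q(x) = 6*x^3 + 11*x^2 + 9*x + 9.
∫_{-1}^{1} of each monomial x^k gives [2/(k+1) if k even, 0 if k odd]. Integrating term-by-term (or equivalently evaluating the antiderivative F(x) = 3*x^4/2 + 11*x^3/3 + 9*x^2/2 + 9*x at the endpoints):
  F(1) − F(−1) = 56/3 − (-20/3) = 76/3.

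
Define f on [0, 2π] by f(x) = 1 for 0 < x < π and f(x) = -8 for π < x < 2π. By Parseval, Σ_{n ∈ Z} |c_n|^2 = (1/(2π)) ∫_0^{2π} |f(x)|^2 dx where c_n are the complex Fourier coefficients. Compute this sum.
Σ |c_n|^2 = 65/2

Parseval equates the L^2 energy of f (normalised by 1/(2π)) with the ℓ^2 sum of its Fourier coefficients: (1/(2π)) ∫_0^{2π} |f|^2 = Σ |c_n|^2.
Compute the left side: (1/(2π)) [∫_0^π 1^2 dx + ∫_π^{2π} (-8)^2 dx] = (1/(2π)) · (1π + 64π) = (1 + 64)/2 = 65/2.
So Σ_{n ∈ Z} |c_n|^2 = 65/2.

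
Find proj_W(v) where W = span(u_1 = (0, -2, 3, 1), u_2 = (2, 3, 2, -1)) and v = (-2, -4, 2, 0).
proj_W(v) = (-308/251, -942/251, 412/251, 394/251)

Set up U = [u_1 | ... | u_2] ∈ R^(4×2). The projector onto W = col(U) is P = U (U^T U)^(-1) U^T.
Compute U^T U =
  [14, -1]
  [-1, 18],
and U^T v = (14, -12).
Solve U^T U · c = U^T v for the coefficients: c = (240/251, -154/251). The projection is proj_W(v) = U c.
Check: (v - proj_W(v)) · u_1 = 0  (should be 0).
Check: (v - proj_W(v)) · u_2 = 0  (should be 0).
Result: proj_W(v) = (-308/251, -942/251, 412/251, 394/251).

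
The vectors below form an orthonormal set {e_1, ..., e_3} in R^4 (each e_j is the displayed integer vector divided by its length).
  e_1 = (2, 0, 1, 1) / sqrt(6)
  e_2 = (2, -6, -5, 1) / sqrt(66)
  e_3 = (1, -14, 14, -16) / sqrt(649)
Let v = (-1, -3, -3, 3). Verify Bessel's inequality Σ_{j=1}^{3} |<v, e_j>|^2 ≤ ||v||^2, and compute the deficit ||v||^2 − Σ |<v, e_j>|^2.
Σ |<v, e_j>|^2 = 1291/59; ||v||^2 = 28; deficit = 361/59

Write each e_j = u_j / sqrt(<u_j, u_j>) where u_j is the displayed integer vector. Then <v, e_j> = <v, u_j> / sqrt(<u_j, u_j>), so |<v, e_j>|^2 = <v, u_j>^2 / <u_j, u_j>.
Coefficients: <v, e_1> = -2/sqrt(6), <v, e_2> = 34/sqrt(66), <v, e_3> = -49/sqrt(649).
Square and sum: Σ |<v, e_j>|^2 = 1291/59.
Compute ||v||^2 = v·v = 28.
Deficit = 28 − 1291/59 = 361/59 ≥ 0, confirming Bessel's inequality. (The deficit equals ||v − Σ <v,e_j> e_j||^2, the squared distance from v to span{e_j}.)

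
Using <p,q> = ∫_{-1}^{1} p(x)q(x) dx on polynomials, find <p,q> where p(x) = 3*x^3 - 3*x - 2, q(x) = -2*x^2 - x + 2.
<p,q> = -68/15

Expand the product: p(x)·q(x) = -6*x^5 - 3*x^4 + 12*x^3 + 7*x^2 - 4*x - 4.
∫_{-1}^{1} of each monomial x^k gives [2/(k+1) if k even, 0 if k odd]. Integrating term-by-term (or equivalently evaluating the antiderivative F(x) = -x^6 - 3*x^5/5 + 3*x^4 + 7*x^3/3 - 2*x^2 - 4*x at the endpoints):
  F(1) − F(−1) = -34/15 − (34/15) = -68/15.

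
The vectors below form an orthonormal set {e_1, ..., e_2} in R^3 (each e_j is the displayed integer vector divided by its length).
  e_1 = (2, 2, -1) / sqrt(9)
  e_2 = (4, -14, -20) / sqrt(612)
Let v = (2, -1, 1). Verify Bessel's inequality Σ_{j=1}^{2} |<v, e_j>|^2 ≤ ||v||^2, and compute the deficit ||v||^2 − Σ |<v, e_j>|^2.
Σ |<v, e_j>|^2 = 2/17; ||v||^2 = 6; deficit = 100/17

Write each e_j = u_j / sqrt(<u_j, u_j>) where u_j is the displayed integer vector. Then <v, e_j> = <v, u_j> / sqrt(<u_j, u_j>), so |<v, e_j>|^2 = <v, u_j>^2 / <u_j, u_j>.
Coefficients: <v, e_1> = 1/sqrt(9), <v, e_2> = 2/sqrt(612).
Square and sum: Σ |<v, e_j>|^2 = 2/17.
Compute ||v||^2 = v·v = 6.
Deficit = 6 − 2/17 = 100/17 ≥ 0, confirming Bessel's inequality. (The deficit equals ||v − Σ <v,e_j> e_j||^2, the squared distance from v to span{e_j}.)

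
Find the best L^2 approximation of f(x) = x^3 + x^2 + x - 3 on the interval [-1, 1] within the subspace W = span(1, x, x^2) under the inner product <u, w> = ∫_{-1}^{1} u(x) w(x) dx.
g(x) = x^2 + 8*x/5 - 3

The best approximation g ∈ W is the orthogonal projection of f onto W. Writing g = a_0 + a_1 x + a_2 x^2, the coefficients solve the normal equations G · a = b where
  G_{ij} = <φ_i, φ_j> and b_i = <f, φ_i>, with φ_0 = 1, φ_1 = x, φ_2 = x^2.
G =
  [2, 0, 2/3]
  [0, 2/3, 0]
  [2/3, 0, 2/5],
b = (-16/3, 16/15, -8/5).
Solving gives a_0 = -3, a_1 = 8/5, a_2 = 1, so
  g(x) = x^2 + 8*x/5 - 3.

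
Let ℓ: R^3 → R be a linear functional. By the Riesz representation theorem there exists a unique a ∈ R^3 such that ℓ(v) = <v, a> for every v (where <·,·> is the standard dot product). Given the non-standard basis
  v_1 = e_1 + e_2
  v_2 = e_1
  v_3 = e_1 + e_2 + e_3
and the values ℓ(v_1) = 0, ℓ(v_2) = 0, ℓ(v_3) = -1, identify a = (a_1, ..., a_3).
a = (0, 0, -1)

Write a = (a_1, ..., a_3) in the standard basis. For each basis vector v_i, ℓ(v_i) = <v_i, a> is a linear equation in the a_j's. Collect the n equations into a matrix system V a = ℓ, where row i of V is v_i (expressed in the standard basis). Since V is invertible (lower-triangular with 1s on the diagonal, up to permutation), solve by back-substitution:
  V =
[[1, 1, 0],
 [1, 0, 0],
 [1, 1, 1]]
  V a = (0, 0, -1)
Solving gives a = (0, 0, -1).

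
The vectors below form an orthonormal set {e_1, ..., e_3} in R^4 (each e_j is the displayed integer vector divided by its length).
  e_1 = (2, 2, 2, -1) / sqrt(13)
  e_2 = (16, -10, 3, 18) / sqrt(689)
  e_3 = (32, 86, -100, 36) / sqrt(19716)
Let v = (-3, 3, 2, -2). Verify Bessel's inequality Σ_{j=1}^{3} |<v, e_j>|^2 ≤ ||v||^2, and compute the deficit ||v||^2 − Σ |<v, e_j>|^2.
Σ |<v, e_j>|^2 = 1889/93; ||v||^2 = 26; deficit = 529/93

Write each e_j = u_j / sqrt(<u_j, u_j>) where u_j is the displayed integer vector. Then <v, e_j> = <v, u_j> / sqrt(<u_j, u_j>), so |<v, e_j>|^2 = <v, u_j>^2 / <u_j, u_j>.
Coefficients: <v, e_1> = 6/sqrt(13), <v, e_2> = -108/sqrt(689), <v, e_3> = -110/sqrt(19716).
Square and sum: Σ |<v, e_j>|^2 = 1889/93.
Compute ||v||^2 = v·v = 26.
Deficit = 26 − 1889/93 = 529/93 ≥ 0, confirming Bessel's inequality. (The deficit equals ||v − Σ <v,e_j> e_j||^2, the squared distance from v to span{e_j}.)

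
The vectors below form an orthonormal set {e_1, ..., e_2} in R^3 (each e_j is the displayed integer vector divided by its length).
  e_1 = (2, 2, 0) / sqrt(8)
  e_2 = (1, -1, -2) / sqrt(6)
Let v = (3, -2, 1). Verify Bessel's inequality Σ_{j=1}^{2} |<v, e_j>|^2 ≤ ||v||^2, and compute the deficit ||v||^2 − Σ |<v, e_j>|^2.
Σ |<v, e_j>|^2 = 2; ||v||^2 = 14; deficit = 12

Write each e_j = u_j / sqrt(<u_j, u_j>) where u_j is the displayed integer vector. Then <v, e_j> = <v, u_j> / sqrt(<u_j, u_j>), so |<v, e_j>|^2 = <v, u_j>^2 / <u_j, u_j>.
Coefficients: <v, e_1> = 2/sqrt(8), <v, e_2> = 3/sqrt(6).
Square and sum: Σ |<v, e_j>|^2 = 2.
Compute ||v||^2 = v·v = 14.
Deficit = 14 − 2 = 12 ≥ 0, confirming Bessel's inequality. (The deficit equals ||v − Σ <v,e_j> e_j||^2, the squared distance from v to span{e_j}.)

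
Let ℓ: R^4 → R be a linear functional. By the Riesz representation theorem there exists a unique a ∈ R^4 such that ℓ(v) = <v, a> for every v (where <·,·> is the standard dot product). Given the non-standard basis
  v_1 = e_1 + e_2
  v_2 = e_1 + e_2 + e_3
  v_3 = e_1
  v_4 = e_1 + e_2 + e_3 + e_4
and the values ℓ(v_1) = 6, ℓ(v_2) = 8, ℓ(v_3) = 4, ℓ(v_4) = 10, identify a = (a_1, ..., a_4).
a = (4, 2, 2, 2)

Write a = (a_1, ..., a_4) in the standard basis. For each basis vector v_i, ℓ(v_i) = <v_i, a> is a linear equation in the a_j's. Collect the n equations into a matrix system V a = ℓ, where row i of V is v_i (expressed in the standard basis). Since V is invertible (lower-triangular with 1s on the diagonal, up to permutation), solve by back-substitution:
  V =
[[1, 1, 0, 0],
 [1, 1, 1, 0],
 [1, 0, 0, 0],
 [1, 1, 1, 1]]
  V a = (6, 8, 4, 10)
Solving gives a = (4, 2, 2, 2).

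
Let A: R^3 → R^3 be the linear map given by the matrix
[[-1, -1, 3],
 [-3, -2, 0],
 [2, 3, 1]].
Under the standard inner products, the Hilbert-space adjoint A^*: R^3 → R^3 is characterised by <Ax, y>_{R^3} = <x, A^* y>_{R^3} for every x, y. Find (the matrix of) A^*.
A^* = A^T =
[[-1, -3, 2],
 [-1, -2, 3],
 [3, 0, 1]]

For real matrices with standard dot products, the defining identity <Ax, y> = <x, A^* y> gives (Ax)^T y = x^T (A^*) y, i.e. x^T A^T y = x^T (A^*) y. Since this holds for all x, y, we must have A^* = A^T. Therefore
A^* =
[[-1, -3, 2],
 [-1, -2, 3],
 [3, 0, 1]].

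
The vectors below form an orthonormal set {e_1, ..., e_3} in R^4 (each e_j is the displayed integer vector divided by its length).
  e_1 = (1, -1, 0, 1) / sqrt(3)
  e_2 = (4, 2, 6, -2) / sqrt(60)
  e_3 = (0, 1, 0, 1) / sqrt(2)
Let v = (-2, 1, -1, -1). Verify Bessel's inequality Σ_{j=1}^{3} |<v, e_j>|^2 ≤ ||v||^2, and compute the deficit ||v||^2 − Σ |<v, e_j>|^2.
Σ |<v, e_j>|^2 = 7; ||v||^2 = 7; deficit = 0

Write each e_j = u_j / sqrt(<u_j, u_j>) where u_j is the displayed integer vector. Then <v, e_j> = <v, u_j> / sqrt(<u_j, u_j>), so |<v, e_j>|^2 = <v, u_j>^2 / <u_j, u_j>.
Coefficients: <v, e_1> = -4/sqrt(3), <v, e_2> = -10/sqrt(60), <v, e_3> = 0/sqrt(2).
Square and sum: Σ |<v, e_j>|^2 = 7.
Compute ||v||^2 = v·v = 7.
Deficit = 7 − 7 = 0 ≥ 0, confirming Bessel's inequality. (The deficit equals ||v − Σ <v,e_j> e_j||^2, the squared distance from v to span{e_j}.)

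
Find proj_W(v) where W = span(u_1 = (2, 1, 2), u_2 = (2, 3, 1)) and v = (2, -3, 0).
proj_W(v) = (2/9, -103/45, 64/45)

Set up U = [u_1 | ... | u_2] ∈ R^(3×2). The projector onto W = col(U) is P = U (U^T U)^(-1) U^T.
Compute U^T U =
  [9, 9]
  [9, 14],
and U^T v = (1, -5).
Solve U^T U · c = U^T v for the coefficients: c = (59/45, -6/5). The projection is proj_W(v) = U c.
Check: (v - proj_W(v)) · u_1 = 0  (should be 0).
Check: (v - proj_W(v)) · u_2 = 0  (should be 0).
Result: proj_W(v) = (2/9, -103/45, 64/45).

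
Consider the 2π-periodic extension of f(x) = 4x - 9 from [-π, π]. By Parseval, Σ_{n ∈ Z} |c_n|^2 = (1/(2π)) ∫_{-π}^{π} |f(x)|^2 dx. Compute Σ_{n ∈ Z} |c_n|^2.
Σ |c_n|^2 = 16π^2/3 + 81

Expand and integrate term by term over [-π, π]:
  ∫ (4x)^2 dx = 16·(2π^3/3); ∫ 2·4·(-9)·x dx = 0 (odd integrand); ∫ (-9)^2 dx = 81·2π.
So (1/(2π)) ∫_{-π}^{π} (4x - 9)^2 dx = 16π^2/3 + 81 = 16π^2/3 + 81.
Parseval ⇒ Σ |c_n|^2 = 16π^2/3 + 81.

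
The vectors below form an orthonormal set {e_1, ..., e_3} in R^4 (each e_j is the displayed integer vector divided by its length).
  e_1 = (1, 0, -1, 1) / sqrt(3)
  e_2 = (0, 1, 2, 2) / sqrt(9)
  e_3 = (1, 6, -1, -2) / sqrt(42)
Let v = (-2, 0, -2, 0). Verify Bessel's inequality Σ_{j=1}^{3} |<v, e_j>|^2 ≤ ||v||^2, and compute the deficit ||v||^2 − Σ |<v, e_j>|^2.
Σ |<v, e_j>|^2 = 16/9; ||v||^2 = 8; deficit = 56/9

Write each e_j = u_j / sqrt(<u_j, u_j>) where u_j is the displayed integer vector. Then <v, e_j> = <v, u_j> / sqrt(<u_j, u_j>), so |<v, e_j>|^2 = <v, u_j>^2 / <u_j, u_j>.
Coefficients: <v, e_1> = 0/sqrt(3), <v, e_2> = -4/sqrt(9), <v, e_3> = 0/sqrt(42).
Square and sum: Σ |<v, e_j>|^2 = 16/9.
Compute ||v||^2 = v·v = 8.
Deficit = 8 − 16/9 = 56/9 ≥ 0, confirming Bessel's inequality. (The deficit equals ||v − Σ <v,e_j> e_j||^2, the squared distance from v to span{e_j}.)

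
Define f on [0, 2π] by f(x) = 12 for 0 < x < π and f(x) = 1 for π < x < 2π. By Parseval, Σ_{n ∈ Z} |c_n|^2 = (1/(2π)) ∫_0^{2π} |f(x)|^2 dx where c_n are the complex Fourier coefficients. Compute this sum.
Σ |c_n|^2 = 145/2

Parseval equates the L^2 energy of f (normalised by 1/(2π)) with the ℓ^2 sum of its Fourier coefficients: (1/(2π)) ∫_0^{2π} |f|^2 = Σ |c_n|^2.
Compute the left side: (1/(2π)) [∫_0^π 12^2 dx + ∫_π^{2π} 1^2 dx] = (1/(2π)) · (144π + 1π) = (144 + 1)/2 = 145/2.
So Σ_{n ∈ Z} |c_n|^2 = 145/2.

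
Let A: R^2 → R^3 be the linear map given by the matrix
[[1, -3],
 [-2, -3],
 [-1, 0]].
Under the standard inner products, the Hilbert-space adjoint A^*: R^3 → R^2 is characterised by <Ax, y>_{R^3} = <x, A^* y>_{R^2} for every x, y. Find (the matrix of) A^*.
A^* = A^T =
[[1, -2, -1],
 [-3, -3, 0]]

For real matrices with standard dot products, the defining identity <Ax, y> = <x, A^* y> gives (Ax)^T y = x^T (A^*) y, i.e. x^T A^T y = x^T (A^*) y. Since this holds for all x, y, we must have A^* = A^T. Therefore
A^* =
[[1, -2, -1],
 [-3, -3, 0]].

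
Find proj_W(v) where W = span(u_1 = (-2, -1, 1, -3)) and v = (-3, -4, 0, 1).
proj_W(v) = (-14/15, -7/15, 7/15, -7/5)

Set up U = [u_1 | ... | u_1] ∈ R^(4×1). The projector onto W = col(U) is P = U (U^T U)^(-1) U^T.
Compute U^T U =
  [15],
and U^T v = (7).
Solve U^T U · c = U^T v for the coefficients: c = (7/15). The projection is proj_W(v) = U c.
Check: (v - proj_W(v)) · u_1 = 0  (should be 0).
Result: proj_W(v) = (-14/15, -7/15, 7/15, -7/5).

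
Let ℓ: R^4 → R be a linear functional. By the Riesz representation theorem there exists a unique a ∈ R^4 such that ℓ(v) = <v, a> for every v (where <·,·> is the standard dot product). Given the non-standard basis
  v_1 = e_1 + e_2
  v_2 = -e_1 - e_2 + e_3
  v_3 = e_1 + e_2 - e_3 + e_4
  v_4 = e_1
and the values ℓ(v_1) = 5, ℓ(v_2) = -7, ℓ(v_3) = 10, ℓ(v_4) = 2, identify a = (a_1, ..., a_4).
a = (2, 3, -2, 3)

Write a = (a_1, ..., a_4) in the standard basis. For each basis vector v_i, ℓ(v_i) = <v_i, a> is a linear equation in the a_j's. Collect the n equations into a matrix system V a = ℓ, where row i of V is v_i (expressed in the standard basis). Since V is invertible (lower-triangular with 1s on the diagonal, up to permutation), solve by back-substitution:
  V =
[[1, 1, 0, 0],
 [-1, -1, 1, 0],
 [1, 1, -1, 1],
 [1, 0, 0, 0]]
  V a = (5, -7, 10, 2)
Solving gives a = (2, 3, -2, 3).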